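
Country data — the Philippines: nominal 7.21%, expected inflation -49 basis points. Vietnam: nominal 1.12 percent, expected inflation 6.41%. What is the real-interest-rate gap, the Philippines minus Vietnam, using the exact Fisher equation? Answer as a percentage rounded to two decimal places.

The Philippines: (1 + 0.0721)/(1 − 0.0049) − 1 = 7.7379%
Vietnam: (1 + 0.0112)/(1 + 0.0641) − 1 = -4.9713%
Differential = 7.7379% − (-4.9713%) = 12.7093% → 12.71%.

12.71%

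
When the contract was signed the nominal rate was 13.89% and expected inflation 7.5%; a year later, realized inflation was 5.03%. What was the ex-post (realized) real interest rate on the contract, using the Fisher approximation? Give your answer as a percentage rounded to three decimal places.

Ex-post: 13.89% − 5.03% = 8.860%
So the realized real rate is 8.860%.

8.860%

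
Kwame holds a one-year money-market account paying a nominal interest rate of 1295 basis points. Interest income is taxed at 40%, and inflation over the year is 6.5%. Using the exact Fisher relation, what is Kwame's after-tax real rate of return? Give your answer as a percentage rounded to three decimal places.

1.192%

After-tax nominal return = 12.95% × (1 − 0.4) = 7.7700%.
1 + r = 1.07770 / 1.06500 = 1.0119249
After-tax real rate = 1.0119249 − 1 → 1.192%.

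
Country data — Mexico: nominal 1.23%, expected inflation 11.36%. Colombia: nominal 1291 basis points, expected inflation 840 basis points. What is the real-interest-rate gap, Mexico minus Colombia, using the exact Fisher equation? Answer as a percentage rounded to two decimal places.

-13.26%

Mexico: (1 + 0.0123)/(1 + 0.1136) − 1 = -9.0966%
Colombia: (1 + 0.1291)/(1 + 0.0840) − 1 = 4.1605%
Differential = -9.0966% − 4.1605% = -13.2571% → -13.26%.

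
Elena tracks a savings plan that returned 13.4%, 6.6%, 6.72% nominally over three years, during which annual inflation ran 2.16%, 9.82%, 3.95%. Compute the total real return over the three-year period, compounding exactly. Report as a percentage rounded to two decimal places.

10.62%

Compound the nominal returns: 1.1340 × 1.0660 × 1.0672 = 1.290078.
Compound inflation: 1.0216 × 1.0982 × 1.0395 = 1.166237.
Deflate: 1.290078 / 1.166237 = 1.106189.
Total real return = 1.106189 − 1 → 10.62%.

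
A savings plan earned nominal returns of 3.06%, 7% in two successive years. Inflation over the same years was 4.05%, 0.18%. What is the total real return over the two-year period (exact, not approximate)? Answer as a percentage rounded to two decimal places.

Compound the nominal returns: 1.0306 × 1.0700 = 1.102742.
Compound inflation: 1.0405 × 1.0018 = 1.042373.
Deflate: 1.102742 / 1.042373 = 1.057915.
Total real return = 1.057915 − 1 → 5.79%.

5.79%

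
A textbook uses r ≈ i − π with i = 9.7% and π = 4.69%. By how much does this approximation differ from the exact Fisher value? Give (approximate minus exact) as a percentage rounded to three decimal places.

Approximate: r ≈ 9.700% − 4.690% = 5.0100%
Exact: (1 + 0.0970)/(1 + 0.0469) − 1 = 4.7856%
Error = 5.0100% − 4.7856% = 0.2244% → 0.224%.

0.224%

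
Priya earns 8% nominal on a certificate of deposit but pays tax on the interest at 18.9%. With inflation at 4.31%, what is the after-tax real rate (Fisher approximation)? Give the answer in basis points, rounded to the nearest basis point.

218 basis points

After-tax nominal return = 8% × (1 − 0.189) = 6.4880%.
r ≈ 6.4880% − 4.31% → 218 basis points.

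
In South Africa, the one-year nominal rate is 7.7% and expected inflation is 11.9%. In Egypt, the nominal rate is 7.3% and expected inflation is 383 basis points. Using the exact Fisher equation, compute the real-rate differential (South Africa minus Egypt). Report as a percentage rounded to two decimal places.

-7.10%

South Africa: (1 + 0.0770)/(1 + 0.1190) − 1 = -3.7534%
Egypt: (1 + 0.0730)/(1 + 0.0383) − 1 = 3.3420%
Differential = -3.7534% − 3.3420% = -7.0954% → -7.10%.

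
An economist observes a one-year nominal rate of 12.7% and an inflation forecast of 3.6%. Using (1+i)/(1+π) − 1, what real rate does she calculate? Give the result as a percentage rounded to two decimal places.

8.78%

1 + r = 1.12700 / 1.03600 = 1.087838
r = 1.087838 − 1 = 8.7838%, i.e. 8.78%.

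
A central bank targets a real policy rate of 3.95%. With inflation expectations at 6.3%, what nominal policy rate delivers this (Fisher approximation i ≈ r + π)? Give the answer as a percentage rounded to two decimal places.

10.25%

i ≈ r + π = 3.95% + 6.3% = 10.25%.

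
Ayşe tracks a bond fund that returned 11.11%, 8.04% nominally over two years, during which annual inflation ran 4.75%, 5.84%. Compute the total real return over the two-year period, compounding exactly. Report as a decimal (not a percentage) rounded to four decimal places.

Nominal growth factor = 1.1111 × 1.0804 = 1.200432
Price-level growth factor = 1.0475 × 1.0584 = 1.108674
Real growth factor = 1.200432 / 1.108674 = 1.082764
Total real return = 1.082764 − 1 → 0.0828.

0.0828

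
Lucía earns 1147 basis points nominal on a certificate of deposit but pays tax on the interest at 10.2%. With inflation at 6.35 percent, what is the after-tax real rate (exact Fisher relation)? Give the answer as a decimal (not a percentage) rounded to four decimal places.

After-tax nominal return = 11.47% × (1 − 0.102) = 10.30006%.
1 + r = 1.1030006 / 1.06350 = 1.037142
After-tax real rate = 1.037142 − 1 → 0.0371.

0.0371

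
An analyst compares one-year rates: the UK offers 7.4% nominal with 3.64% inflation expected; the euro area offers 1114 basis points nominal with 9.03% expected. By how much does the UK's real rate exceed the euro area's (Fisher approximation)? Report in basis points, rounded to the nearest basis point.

165 basis points

The UK: 7.4% − 3.64% = 3.760%
The euro area: 11.14% − 9.03% = 2.110%
Differential = 1.650% → 165 basis points.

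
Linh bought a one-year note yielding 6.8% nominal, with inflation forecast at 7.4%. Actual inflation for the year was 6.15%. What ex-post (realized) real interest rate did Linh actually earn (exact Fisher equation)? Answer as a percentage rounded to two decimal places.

0.61%

Ex-post: (1 + 0.0680)/(1 + 0.0615) − 1 = 0.6123%
So the realized real rate is 0.61%.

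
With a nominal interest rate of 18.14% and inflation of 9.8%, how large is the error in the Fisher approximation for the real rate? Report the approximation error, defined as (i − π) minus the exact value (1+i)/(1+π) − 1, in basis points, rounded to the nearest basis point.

74 basis points

Approximate: r ≈ 18.140% − 9.800% = 8.3400%
Exact: (1 + 0.1814)/(1 + 0.0980) − 1 = 7.5956%
Error = 8.3400% − 7.5956% = 0.7444% → 74 basis points.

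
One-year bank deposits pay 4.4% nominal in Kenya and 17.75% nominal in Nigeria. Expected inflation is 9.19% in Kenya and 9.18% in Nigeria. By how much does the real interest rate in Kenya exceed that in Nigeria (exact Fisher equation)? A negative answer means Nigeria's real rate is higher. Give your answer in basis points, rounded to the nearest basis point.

Kenya: (1 + 0.0440)/(1 + 0.0919) − 1 = -4.3868%
Nigeria: (1 + 0.1775)/(1 + 0.0918) − 1 = 7.8494%
Differential = -4.3868% − 7.8494% = -12.2363% → -1224 basis points.

-1224 basis points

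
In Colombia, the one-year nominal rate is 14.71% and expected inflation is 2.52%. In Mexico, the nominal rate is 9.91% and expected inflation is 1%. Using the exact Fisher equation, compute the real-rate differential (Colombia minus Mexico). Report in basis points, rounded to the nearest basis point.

307 basis points

Colombia: (1 + 0.1471)/(1 + 0.0252) − 1 = 11.8904%
Mexico: (1 + 0.0991)/(1 + 0.0100) − 1 = 8.8218%
Differential = 11.8904% − 8.8218% = 3.0686% → 307 basis points.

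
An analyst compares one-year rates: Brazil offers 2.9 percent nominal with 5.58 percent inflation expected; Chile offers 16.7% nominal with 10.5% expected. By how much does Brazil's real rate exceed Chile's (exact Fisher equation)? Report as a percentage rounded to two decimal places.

-8.15%

Brazil: (1 + 0.0290)/(1 + 0.0558) − 1 = -2.5384%
Chile: (1 + 0.1670)/(1 + 0.1050) − 1 = 5.6109%
Differential = -2.5384% − 5.6109% = -8.1492% → -8.15%.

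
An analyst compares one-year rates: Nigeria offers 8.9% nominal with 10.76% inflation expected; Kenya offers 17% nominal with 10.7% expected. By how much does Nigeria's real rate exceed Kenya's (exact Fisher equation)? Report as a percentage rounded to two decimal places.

-7.37%

Nigeria: (1 + 0.0890)/(1 + 0.1076) − 1 = -1.6793%
Kenya: (1 + 0.1700)/(1 + 0.1070) − 1 = 5.6911%
Differential = -1.6793% − 5.6911% = -7.3704% → -7.37%.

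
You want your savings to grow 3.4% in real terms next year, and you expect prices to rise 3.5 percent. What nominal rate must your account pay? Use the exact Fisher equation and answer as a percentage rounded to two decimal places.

(1 + i) = (1 + r)(1 + π) = 1.03400 × 1.03500 = 1.07019
i = 1.07019 − 1, so the required nominal rate is 7.02%.

7.02%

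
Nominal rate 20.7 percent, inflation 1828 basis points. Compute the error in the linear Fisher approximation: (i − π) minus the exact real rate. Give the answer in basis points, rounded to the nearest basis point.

Approximate: r ≈ 20.700% − 18.280% = 2.4200%
Exact: (1 + 0.2070)/(1 + 0.1828) − 1 = 2.0460%
Error = 2.4200% − 2.0460% = 0.3740% → 37 basis points.

37 basis points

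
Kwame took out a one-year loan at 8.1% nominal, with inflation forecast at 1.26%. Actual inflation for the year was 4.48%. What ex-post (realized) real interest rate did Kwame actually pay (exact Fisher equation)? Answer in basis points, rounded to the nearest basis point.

Ex-post: (1 + 0.0810)/(1 + 0.0448) − 1 = 3.4648%
So the realized real rate is 346 basis points.

346 basis points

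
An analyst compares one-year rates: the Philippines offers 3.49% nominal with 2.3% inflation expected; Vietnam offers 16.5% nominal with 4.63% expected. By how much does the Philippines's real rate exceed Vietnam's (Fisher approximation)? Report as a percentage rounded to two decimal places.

-10.68%

The Philippines: 3.49% − 2.3% = 1.190%
Vietnam: 16.5% − 4.63% = 11.870%
Differential = -10.680% → -10.68%.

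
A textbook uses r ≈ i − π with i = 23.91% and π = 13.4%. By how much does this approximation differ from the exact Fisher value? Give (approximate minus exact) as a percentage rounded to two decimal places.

Approximate: r ≈ 23.910% − 13.400% = 10.5100%
Exact: (1 + 0.2391)/(1 + 0.1340) − 1 = 9.2681%
Error = 10.5100% − 9.2681% = 1.2419% → 1.24%.

1.24%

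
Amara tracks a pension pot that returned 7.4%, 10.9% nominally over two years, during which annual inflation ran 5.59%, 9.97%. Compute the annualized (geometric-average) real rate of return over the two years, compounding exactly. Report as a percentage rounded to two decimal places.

Nominal growth factor = 1.0740 × 1.1090 = 1.19106600
Price-level growth factor = 1.0559 × 1.0997 = 1.16117323
Real growth factor = 1.19106600 / 1.16117323 = 1.02574359
Annualized real rate = 1.02574359^(1/2) − 1 = 1.2790% → 1.28%.

1.28%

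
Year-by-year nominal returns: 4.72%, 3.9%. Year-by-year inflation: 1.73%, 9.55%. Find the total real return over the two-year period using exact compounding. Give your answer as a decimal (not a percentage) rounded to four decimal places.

Compound the nominal returns: 1.0472 × 1.0390 = 1.088041.
Compound inflation: 1.0173 × 1.0955 = 1.114452.
Deflate: 1.088041 / 1.114452 = 0.976301.
Total real return = 0.976301 − 1 → -0.0237.

-0.0237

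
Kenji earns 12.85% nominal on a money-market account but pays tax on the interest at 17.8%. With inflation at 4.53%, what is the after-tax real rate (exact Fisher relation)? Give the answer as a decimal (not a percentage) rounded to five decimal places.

0.05771

After-tax nominal return = 12.85% × (1 − 0.178) = 10.5627%.
1 + r = 1.105627 / 1.04530 = 1.057713
After-tax real rate = 1.057713 − 1 → 0.05771.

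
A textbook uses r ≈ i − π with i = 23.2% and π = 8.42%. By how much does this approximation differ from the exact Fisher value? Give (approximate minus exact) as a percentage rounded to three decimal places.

1.148%

Approximate: r ≈ 23.200% − 8.420% = 14.7800%
Exact: (1 + 0.2320)/(1 + 0.0842) − 1 = 13.6322%
Error = 14.7800% − 13.6322% = 1.1478% → 1.148%.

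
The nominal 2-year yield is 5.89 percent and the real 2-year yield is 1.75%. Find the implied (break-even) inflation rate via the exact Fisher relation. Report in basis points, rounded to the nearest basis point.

407 basis points

(1 + π) = (1 + i)/(1 + r) = 1.05890 / 1.01750 = 1.040688
Break-even inflation = 1.040688 − 1 → 407 basis points.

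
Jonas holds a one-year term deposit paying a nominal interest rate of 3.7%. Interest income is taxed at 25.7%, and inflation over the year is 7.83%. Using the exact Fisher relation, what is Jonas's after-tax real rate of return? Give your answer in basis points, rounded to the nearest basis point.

-471 basis points

After-tax nominal return = 3.7% × (1 − 0.257) = 2.7491%.
1 + r = 1.027491 / 1.07830 = 0.952880
After-tax real rate = 0.952880 − 1 → -471 basis points.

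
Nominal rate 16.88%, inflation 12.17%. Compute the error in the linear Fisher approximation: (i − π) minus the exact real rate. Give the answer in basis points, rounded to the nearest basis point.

Approximate: r ≈ 16.880% − 12.170% = 4.7100%
Exact: (1 + 0.1688)/(1 + 0.1217) − 1 = 4.1990%
Error = 4.7100% − 4.1990% = 0.5110% → 51 basis points.

51 basis points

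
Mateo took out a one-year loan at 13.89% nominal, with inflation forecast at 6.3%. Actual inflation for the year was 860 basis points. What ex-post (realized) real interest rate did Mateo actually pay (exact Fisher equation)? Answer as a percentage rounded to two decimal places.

4.87%

Ex-post: (1 + 0.1389)/(1 + 0.0860) − 1 = 4.8711%
So the realized real rate is 4.87%.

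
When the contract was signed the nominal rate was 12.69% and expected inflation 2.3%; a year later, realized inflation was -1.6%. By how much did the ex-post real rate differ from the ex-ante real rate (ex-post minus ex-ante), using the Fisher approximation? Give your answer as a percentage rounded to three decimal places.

Ex-ante: 12.69% − 2.3% = 10.390%
Ex-post: 12.69% − (-1.6%) = 14.290%
Difference (ex-post − ex-ante) = 3.9000% → 3.900%.

3.900%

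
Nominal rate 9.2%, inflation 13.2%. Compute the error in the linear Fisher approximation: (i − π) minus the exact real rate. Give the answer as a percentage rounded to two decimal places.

Approximate: r ≈ 9.200% − 13.200% = -4.0000%
Exact: (1 + 0.0920)/(1 + 0.1320) − 1 = -3.5336%
Error = -4.0000% − (-3.5336%) = -0.4664% → -0.47%.

-0.47%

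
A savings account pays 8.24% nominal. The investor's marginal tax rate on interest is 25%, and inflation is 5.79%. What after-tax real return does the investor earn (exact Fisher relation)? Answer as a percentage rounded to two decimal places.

0.37%

After-tax nominal return = 8.24% × (1 − 0.25) = 6.1800%.
1 + r = 1.06180 / 1.05790 = 1.003687
After-tax real rate = 1.003687 − 1 → 0.37%.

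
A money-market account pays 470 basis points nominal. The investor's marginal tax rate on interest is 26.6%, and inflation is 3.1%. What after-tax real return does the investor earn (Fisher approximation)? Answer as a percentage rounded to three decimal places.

After-tax nominal return = 4.7% × (1 − 0.266) = 3.4498%.
r ≈ 3.4498% − 3.1% → 0.350%.

0.350%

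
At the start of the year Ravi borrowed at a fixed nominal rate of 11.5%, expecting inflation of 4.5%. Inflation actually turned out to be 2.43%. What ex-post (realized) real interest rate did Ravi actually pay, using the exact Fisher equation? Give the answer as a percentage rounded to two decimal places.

8.85%

Ex-post: (1 + 0.1150)/(1 + 0.0243) − 1 = 8.8548%
So the realized real rate is 8.85%.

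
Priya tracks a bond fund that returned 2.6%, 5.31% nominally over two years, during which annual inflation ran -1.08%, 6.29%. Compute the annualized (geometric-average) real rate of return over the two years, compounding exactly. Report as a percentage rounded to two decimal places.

Compound the nominal returns: 1.0260 × 1.0531 = 1.08048060.
Compound inflation: 0.9892 × 1.0629 = 1.05142068.
Deflate: 1.08048060 / 1.05142068 = 1.02763872.
Annualized real rate = 1.02763872^(1/2) − 1 = 1.3725% → 1.37%.

1.37%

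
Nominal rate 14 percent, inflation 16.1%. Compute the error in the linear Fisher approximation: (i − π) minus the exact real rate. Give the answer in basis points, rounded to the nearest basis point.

Approximate: r ≈ 14.000% − 16.100% = -2.1000%
Exact: (1 + 0.1400)/(1 + 0.1610) − 1 = -1.8088%
Error = -2.1000% − (-1.8088%) = -0.2912% → -29 basis points.

-29 basis points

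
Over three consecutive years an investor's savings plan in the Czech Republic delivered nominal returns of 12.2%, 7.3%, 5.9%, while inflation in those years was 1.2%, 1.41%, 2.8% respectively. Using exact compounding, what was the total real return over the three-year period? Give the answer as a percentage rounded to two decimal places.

Nominal growth factor = 1.1220 × 1.0730 × 1.0590 = 1.274936
Price-level growth factor = 1.0120 × 1.0141 × 1.0280 = 1.055005
Real growth factor = 1.274936 / 1.055005 = 1.208465
Total real return = 1.208465 − 1 → 20.85%.

20.85%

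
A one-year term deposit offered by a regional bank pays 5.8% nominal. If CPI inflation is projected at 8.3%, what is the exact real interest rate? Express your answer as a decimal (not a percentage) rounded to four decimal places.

-0.0231

By the Fisher relation, 1 + r = (1 + i)/(1 + π).
1 + r = 1.05800 / 1.08300 = 0.976916
r = 0.976916 − 1 = -2.3084%, i.e. -0.0231.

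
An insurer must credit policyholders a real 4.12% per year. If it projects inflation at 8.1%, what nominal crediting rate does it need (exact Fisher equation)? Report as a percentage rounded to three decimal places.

12.554%

(1 + i) = (1 + r)(1 + π) = 1.04120 × 1.08100 = 1.1255372
i = 1.1255372 − 1, so the required nominal rate is 12.554%.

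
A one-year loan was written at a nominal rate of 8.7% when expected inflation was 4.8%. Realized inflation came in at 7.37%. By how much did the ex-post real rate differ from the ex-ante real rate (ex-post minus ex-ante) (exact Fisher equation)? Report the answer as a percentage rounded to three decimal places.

Ex-ante: (1 + 0.0870)/(1 + 0.0480) − 1 = 3.7214%
Ex-post: (1 + 0.0870)/(1 + 0.0737) − 1 = 1.2387%
Difference (ex-post − ex-ante) = -2.4827% → -2.483%.

-2.483%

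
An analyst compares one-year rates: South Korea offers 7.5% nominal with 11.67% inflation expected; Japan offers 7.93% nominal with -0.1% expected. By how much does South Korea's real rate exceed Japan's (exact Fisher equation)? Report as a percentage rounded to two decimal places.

South Korea: (1 + 0.0750)/(1 + 0.1167) − 1 = -3.7342%
Japan: (1 + 0.0793)/(1 − 0.0010) − 1 = 8.0380%
Differential = -3.7342% − 8.0380% = -11.7723% → -11.77%.

-11.77%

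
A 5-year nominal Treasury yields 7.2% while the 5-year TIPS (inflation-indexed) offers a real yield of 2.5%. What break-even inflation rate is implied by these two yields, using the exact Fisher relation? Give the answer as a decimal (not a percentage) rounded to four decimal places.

(1 + π) = (1 + i)/(1 + r) = 1.07200 / 1.02500 = 1.045854
Break-even inflation = 1.045854 − 1 → 0.0459.

0.0459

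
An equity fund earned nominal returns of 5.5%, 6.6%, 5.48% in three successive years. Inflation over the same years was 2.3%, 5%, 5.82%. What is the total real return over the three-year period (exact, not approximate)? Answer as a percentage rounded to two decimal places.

Compound the nominal returns: 1.0550 × 1.0660 × 1.0548 = 1.186260.
Compound inflation: 1.0230 × 1.0500 × 1.0582 = 1.136666.
Deflate: 1.186260 / 1.136666 = 1.043631.
Total real return = 1.043631 − 1 → 4.36%.

4.36%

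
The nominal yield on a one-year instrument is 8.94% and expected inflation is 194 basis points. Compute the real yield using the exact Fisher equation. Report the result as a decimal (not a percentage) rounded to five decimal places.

0.06867

By the Fisher relation, 1 + r = (1 + i)/(1 + π).
1 + r = 1.08940 / 1.01940 = 1.068668
r = 1.068668 − 1 = 6.8668%, i.e. 0.06867.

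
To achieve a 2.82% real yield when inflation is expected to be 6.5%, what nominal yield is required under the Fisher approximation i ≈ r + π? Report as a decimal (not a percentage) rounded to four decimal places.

0.0932

i ≈ r + π = 2.82% + 6.5% = 0.0932.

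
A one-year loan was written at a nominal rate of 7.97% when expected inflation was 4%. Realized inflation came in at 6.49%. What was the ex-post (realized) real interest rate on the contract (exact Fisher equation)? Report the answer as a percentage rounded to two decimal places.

1.39%

Ex-post: (1 + 0.0797)/(1 + 0.0649) − 1 = 1.3898%
So the realized real rate is 1.39%.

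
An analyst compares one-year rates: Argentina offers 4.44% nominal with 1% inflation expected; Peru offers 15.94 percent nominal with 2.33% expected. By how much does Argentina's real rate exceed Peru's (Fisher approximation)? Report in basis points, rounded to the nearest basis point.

Argentina: 4.44% − 1% = 3.440%
Peru: 15.94% − 2.33% = 13.610%
Differential = -10.170% → -1017 basis points.

-1017 basis points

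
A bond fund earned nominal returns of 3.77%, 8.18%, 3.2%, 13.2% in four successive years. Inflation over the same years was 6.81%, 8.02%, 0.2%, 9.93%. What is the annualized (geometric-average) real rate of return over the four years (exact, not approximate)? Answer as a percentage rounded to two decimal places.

Nominal growth factor = 1.0377 × 1.0818 × 1.0320 × 1.1320 = 1.31142941
Price-level growth factor = 1.0681 × 1.0802 × 1.0020 × 1.0993 = 1.27086681
Real growth factor = 1.31142941 / 1.27086681 = 1.03191727
Annualized real rate = 1.03191727^(1/4) − 1 = 0.7886% → 0.79%.

0.79%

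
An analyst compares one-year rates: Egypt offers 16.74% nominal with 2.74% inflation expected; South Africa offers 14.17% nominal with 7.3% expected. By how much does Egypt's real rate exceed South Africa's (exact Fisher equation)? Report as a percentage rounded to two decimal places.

7.22%

Egypt: (1 + 0.1674)/(1 + 0.0274) − 1 = 13.6266%
South Africa: (1 + 0.1417)/(1 + 0.0730) − 1 = 6.4026%
Differential = 13.6266% − 6.4026% = 7.2240% → 7.22%.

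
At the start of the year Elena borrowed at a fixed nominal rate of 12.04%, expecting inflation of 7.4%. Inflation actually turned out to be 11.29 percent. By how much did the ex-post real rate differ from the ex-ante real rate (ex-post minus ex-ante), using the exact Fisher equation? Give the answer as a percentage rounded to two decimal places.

Ex-ante: (1 + 0.1204)/(1 + 0.0740) − 1 = 4.3203%
Ex-post: (1 + 0.1204)/(1 + 0.1129) − 1 = 0.6739%
Difference (ex-post − ex-ante) = -3.6464% → -3.65%.

-3.65%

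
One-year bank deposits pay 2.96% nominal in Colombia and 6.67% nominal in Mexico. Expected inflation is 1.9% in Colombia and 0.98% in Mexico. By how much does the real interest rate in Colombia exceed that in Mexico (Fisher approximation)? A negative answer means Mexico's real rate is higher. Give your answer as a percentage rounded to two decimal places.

Colombia: 2.96% − 1.9% = 1.060%
Mexico: 6.67% − 0.98% = 5.690%
Differential = -4.630% → -4.63%.

-4.63%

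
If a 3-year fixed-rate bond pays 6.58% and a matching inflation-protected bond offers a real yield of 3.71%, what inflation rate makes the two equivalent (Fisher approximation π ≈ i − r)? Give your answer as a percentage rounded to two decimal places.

2.87%

π ≈ i − r = 6.58% − 3.71% → 2.87%.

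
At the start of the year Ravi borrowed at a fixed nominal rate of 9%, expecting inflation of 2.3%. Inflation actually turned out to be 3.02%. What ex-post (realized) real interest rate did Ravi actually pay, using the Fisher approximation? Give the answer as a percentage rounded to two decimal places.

5.98%

Ex-post: 9% − 3.02% = 5.980%
So the realized real rate is 5.98%.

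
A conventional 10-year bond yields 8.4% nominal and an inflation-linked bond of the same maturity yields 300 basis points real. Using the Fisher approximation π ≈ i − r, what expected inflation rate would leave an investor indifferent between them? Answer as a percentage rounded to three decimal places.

π ≈ i − r = 8.4% − 3% → 5.400%.

5.400%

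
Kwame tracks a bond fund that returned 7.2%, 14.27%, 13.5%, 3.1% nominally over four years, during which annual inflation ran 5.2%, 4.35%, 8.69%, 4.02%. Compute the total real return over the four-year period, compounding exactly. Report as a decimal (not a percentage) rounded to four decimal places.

Compound the nominal returns: 1.0720 × 1.1427 × 1.1350 × 1.0310 = 1.433447.
Compound inflation: 1.0520 × 1.0435 × 1.0869 × 1.0402 = 1.241122.
Deflate: 1.433447 / 1.241122 = 1.154960.
Total real return = 1.154960 − 1 → 0.1550.

0.1550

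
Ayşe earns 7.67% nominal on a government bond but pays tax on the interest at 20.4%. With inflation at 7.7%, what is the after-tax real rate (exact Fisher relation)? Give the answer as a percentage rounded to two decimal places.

After-tax nominal return = 7.67% × (1 − 0.204) = 6.10532%.
1 + r = 1.0610532 / 1.07700 = 0.985193
After-tax real rate = 0.985193 − 1 → -1.48%.

-1.48%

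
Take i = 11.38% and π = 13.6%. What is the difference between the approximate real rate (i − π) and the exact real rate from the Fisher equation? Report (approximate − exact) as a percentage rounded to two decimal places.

-0.27%

Approximate: r ≈ 11.380% − 13.600% = -2.2200%
Exact: (1 + 0.1138)/(1 + 0.1360) − 1 = -1.9542%
Error = -2.2200% − (-1.9542%) = -0.2658% → -0.27%.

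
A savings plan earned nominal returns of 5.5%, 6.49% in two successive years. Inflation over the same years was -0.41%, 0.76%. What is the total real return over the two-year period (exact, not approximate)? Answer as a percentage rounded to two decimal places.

11.96%

Nominal growth factor = 1.0550 × 1.0649 = 1.123470
Price-level growth factor = 0.9959 × 1.0076 = 1.003469
Real growth factor = 1.123470 / 1.003469 = 1.119586
Total real return = 1.119586 − 1 → 11.96%.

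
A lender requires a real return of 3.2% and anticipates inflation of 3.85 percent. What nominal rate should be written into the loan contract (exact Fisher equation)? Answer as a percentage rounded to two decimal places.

7.17%

(1 + i) = (1 + r)(1 + π) = 1.03200 × 1.03850 = 1.071732
i = 1.071732 − 1, so the required nominal rate is 7.17%.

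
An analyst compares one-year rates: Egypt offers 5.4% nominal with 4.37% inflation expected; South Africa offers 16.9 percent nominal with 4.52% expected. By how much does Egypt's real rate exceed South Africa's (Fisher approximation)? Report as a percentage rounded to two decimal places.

Egypt: 5.4% − 4.37% = 1.030%
South Africa: 16.9% − 4.52% = 12.380%
Differential = -11.350% → -11.35%.

-11.35%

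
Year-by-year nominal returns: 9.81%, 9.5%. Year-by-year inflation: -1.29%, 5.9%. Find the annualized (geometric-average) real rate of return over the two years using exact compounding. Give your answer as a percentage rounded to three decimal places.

7.251%

Compound the nominal returns: 1.0981 × 1.0950 = 1.202419500.
Compound inflation: 0.9871 × 1.0590 = 1.045338900.
Deflate: 1.202419500 / 1.045338900 = 1.150267631.
Annualized real rate = 1.150267631^(1/2) − 1 = 7.25053% → 7.251%.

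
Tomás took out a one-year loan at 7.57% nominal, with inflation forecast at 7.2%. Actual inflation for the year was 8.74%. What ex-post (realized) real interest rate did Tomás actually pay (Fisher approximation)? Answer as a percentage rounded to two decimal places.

-1.17%

Ex-post: 7.57% − 8.74% = -1.170%
So the realized real rate is -1.17%.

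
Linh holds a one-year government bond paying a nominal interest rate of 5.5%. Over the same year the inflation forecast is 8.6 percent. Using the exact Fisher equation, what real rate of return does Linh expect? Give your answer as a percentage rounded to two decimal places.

-2.85%

By the Fisher equation, 1 + r = (1 + i)/(1 + π).
1 + r = 1.05500 / 1.08600 = 0.971455
r = 0.971455 − 1 = -2.8545%, i.e. -2.85%.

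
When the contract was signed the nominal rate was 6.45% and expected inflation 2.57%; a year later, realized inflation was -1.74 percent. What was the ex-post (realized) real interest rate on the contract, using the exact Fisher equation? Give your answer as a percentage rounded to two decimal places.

8.34%

Ex-post: (1 + 0.0645)/(1 − 0.0174) − 1 = 8.33503%
So the realized real rate is 8.34%.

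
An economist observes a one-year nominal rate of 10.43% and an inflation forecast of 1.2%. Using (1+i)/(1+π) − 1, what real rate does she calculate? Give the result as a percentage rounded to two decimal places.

9.12%

1 + r = 1.10430 / 1.01200 = 1.091206
r = 1.091206 − 1 = 9.1206%, i.e. 9.12%.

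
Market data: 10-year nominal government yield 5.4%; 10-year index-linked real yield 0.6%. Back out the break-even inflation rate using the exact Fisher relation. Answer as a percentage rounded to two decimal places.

(1 + π) = (1 + i)/(1 + r) = 1.05400 / 1.00600 = 1.047714
Break-even inflation = 1.047714 − 1 → 4.77%.

4.77%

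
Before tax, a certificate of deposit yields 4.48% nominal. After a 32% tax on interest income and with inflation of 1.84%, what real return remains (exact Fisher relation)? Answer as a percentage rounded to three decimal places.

1.185%

After-tax nominal return = 4.48% × (1 − 0.32) = 3.0464%.
1 + r = 1.030464 / 1.01840 = 1.011846
After-tax real rate = 1.011846 − 1 → 1.185%.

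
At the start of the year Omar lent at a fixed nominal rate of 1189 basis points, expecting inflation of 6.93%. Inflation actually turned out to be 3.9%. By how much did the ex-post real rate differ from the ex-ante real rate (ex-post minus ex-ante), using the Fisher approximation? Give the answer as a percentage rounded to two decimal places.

Ex-ante: 11.89% − 6.93% = 4.960%
Ex-post: 11.89% − 3.9% = 7.990%
Difference (ex-post − ex-ante) = 3.0300% → 3.03%.

3.03%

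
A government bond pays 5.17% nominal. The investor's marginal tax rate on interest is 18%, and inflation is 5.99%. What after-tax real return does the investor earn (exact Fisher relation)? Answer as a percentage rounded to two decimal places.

After-tax nominal return = 5.17% × (1 − 0.18) = 4.2394%.
1 + r = 1.042394 / 1.05990 = 0.983483
After-tax real rate = 0.983483 − 1 → -1.65%.

-1.65%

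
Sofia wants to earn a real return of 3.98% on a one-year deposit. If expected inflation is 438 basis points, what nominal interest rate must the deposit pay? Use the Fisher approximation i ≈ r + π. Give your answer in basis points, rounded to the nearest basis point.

i ≈ r + π = 3.98% + 4.38% = 836 basis points.

836 basis points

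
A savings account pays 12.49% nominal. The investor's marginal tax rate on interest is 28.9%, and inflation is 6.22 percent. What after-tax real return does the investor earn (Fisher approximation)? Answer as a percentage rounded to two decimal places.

After-tax nominal return = 12.49% × (1 − 0.289) = 8.88039%.
r ≈ 8.88039% − 6.22% → 2.66%.

2.66%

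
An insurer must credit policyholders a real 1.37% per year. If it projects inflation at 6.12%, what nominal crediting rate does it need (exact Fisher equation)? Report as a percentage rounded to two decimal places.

7.57%

(1 + i) = (1 + r)(1 + π) = 1.01370 × 1.06120 = 1.07573844
i = 1.07573844 − 1, so the required nominal rate is 7.57%.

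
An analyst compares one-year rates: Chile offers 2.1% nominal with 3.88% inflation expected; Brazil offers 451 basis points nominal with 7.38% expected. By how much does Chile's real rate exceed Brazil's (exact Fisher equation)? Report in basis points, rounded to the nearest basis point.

96 basis points

Chile: (1 + 0.0210)/(1 + 0.0388) − 1 = -1.7135%
Brazil: (1 + 0.0451)/(1 + 0.0738) − 1 = -2.6728%
Differential = -1.7135% − (-2.6728%) = 0.9592% → 96 basis points.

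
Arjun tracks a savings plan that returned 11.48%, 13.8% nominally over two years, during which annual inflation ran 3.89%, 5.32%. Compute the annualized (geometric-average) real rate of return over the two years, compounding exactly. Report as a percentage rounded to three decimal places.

7.678%

Nominal growth factor = 1.1148 × 1.1380 = 1.26864240
Price-level growth factor = 1.0389 × 1.0532 = 1.09416948
Real growth factor = 1.26864240 / 1.09416948 = 1.15945694
Annualized real rate = 1.15945694^(1/2) − 1 = 7.6781% → 7.678%.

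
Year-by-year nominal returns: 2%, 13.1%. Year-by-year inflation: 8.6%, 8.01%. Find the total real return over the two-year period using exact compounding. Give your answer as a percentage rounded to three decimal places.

-1.651%

Nominal growth factor = 1.0200 × 1.1310 = 1.153620
Price-level growth factor = 1.0860 × 1.0801 = 1.172989
Real growth factor = 1.153620 / 1.172989 = 0.983488
Total real return = 0.983488 − 1 → -1.651%.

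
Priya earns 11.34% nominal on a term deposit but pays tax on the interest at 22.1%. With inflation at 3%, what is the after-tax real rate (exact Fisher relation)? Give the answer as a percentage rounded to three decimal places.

After-tax nominal return = 11.34% × (1 − 0.221) = 8.83386%.
1 + r = 1.0883386 / 1.03000 = 1.056639
After-tax real rate = 1.056639 − 1 → 5.664%.

5.664%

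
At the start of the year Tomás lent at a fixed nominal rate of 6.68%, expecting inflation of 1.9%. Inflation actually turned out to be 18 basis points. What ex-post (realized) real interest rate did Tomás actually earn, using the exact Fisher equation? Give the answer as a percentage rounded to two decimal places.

6.49%

Ex-post: (1 + 0.0668)/(1 + 0.0018) − 1 = 6.4883%
So the realized real rate is 6.49%.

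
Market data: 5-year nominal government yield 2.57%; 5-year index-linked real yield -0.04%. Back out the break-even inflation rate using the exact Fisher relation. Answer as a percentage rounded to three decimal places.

(1 + π) = (1 + i)/(1 + r) = 1.02570 / 0.99960 = 1.026110
Break-even inflation = 1.026110 − 1 → 2.611%.

2.611%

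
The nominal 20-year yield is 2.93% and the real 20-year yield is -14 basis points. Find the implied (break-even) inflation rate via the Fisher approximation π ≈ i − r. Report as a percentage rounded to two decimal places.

π ≈ i − r = 2.93% − (-0.14%) → 3.07%.

3.07%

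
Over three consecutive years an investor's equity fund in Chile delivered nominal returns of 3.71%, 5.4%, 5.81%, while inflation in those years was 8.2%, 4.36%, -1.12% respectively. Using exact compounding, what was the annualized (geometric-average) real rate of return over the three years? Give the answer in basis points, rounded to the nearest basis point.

Compound the nominal returns: 1.0371 × 1.0540 × 1.0581 = 1.15661271.
Compound inflation: 1.0820 × 1.0436 × 0.9888 = 1.11652844.
Deflate: 1.15661271 / 1.11652844 = 1.03590081.
Annualized real rate = 1.03590081^(1/3) − 1 = 1.1827% → 118 basis points.

118 basis points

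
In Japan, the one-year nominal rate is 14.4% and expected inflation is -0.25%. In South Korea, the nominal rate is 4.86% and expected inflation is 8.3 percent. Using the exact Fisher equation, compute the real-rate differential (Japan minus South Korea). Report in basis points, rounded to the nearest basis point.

1786 basis points

Japan: (1 + 0.1440)/(1 − 0.0025) − 1 = 14.6867%
South Korea: (1 + 0.0486)/(1 + 0.0830) − 1 = -3.1764%
Differential = 14.6867% − (-3.1764%) = 17.8631% → 1786 basis points.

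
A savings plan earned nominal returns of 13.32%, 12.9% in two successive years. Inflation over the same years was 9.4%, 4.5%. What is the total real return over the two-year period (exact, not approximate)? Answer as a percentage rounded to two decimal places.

11.91%

Compound the nominal returns: 1.1332 × 1.1290 = 1.279383.
Compound inflation: 1.0940 × 1.0450 = 1.143230.
Deflate: 1.279383 / 1.143230 = 1.119095.
Total real return = 1.119095 − 1 → 11.91%.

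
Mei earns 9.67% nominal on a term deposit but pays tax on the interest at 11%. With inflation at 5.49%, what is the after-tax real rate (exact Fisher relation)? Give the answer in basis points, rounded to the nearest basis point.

295 basis points

After-tax nominal return = 9.67% × (1 − 0.11) = 8.6063%.
1 + r = 1.086063 / 1.05490 = 1.029541
After-tax real rate = 1.029541 − 1 → 295 basis points.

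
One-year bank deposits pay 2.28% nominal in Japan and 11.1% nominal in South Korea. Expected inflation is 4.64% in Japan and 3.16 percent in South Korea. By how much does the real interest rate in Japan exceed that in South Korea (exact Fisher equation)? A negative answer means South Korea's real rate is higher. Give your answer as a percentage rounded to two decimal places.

Japan: (1 + 0.0228)/(1 + 0.0464) − 1 = -2.2554%
South Korea: (1 + 0.1110)/(1 + 0.0316) − 1 = 7.6968%
Differential = -2.2554% − 7.6968% = -9.9521% → -9.95%.

-9.95%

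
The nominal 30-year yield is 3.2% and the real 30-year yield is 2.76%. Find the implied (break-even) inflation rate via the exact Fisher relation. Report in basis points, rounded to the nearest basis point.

43 basis points

(1 + π) = (1 + i)/(1 + r) = 1.03200 / 1.02760 = 1.004282
Break-even inflation = 1.004282 − 1 → 43 basis points.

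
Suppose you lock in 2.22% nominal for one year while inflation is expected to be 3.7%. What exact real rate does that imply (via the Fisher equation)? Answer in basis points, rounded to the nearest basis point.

1 + r = 1.02220 / 1.03700 = 0.985728
r = 0.985728 − 1 = -1.4272%, i.e. -143 basis points.

-143 basis points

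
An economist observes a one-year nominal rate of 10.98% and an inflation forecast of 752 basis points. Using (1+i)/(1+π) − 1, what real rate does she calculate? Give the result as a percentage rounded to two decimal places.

3.22%

By the Fisher identity, 1 + r = (1 + i)/(1 + π).
1 + r = 1.10980 / 1.07520 = 1.032180
r = 1.032180 − 1 = 3.2180%, i.e. 3.22%.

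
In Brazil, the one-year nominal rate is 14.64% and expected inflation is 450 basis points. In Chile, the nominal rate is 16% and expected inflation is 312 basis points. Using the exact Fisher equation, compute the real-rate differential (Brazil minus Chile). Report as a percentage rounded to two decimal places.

Brazil: (1 + 0.1464)/(1 + 0.0450) − 1 = 9.7033%
Chile: (1 + 0.1600)/(1 + 0.0312) − 1 = 12.4903%
Differential = 9.7033% − 12.4903% = -2.7870% → -2.79%.

-2.79%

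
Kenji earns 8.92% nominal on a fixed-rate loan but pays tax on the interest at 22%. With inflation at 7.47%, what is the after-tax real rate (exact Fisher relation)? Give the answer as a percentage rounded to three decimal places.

After-tax nominal return = 8.92% × (1 − 0.22) = 6.9576%.
1 + r = 1.069576 / 1.07470 = 0.995232
After-tax real rate = 0.995232 − 1 → -0.477%.

-0.477%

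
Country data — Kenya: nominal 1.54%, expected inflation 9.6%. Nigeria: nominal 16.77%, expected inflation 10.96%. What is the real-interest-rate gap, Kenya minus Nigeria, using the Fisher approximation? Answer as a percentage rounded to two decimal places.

Kenya: 1.54% − 9.6% = -8.060%
Nigeria: 16.77% − 10.96% = 5.810%
Differential = -13.870% → -13.87%.

-13.87%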